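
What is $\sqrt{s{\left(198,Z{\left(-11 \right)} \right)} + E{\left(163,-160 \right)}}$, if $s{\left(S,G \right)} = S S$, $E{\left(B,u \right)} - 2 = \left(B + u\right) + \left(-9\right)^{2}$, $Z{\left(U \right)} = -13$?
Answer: $\sqrt{39290} \approx 198.22$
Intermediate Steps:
$E{\left(B,u \right)} = 83 + B + u$ ($E{\left(B,u \right)} = 2 + \left(\left(B + u\right) + \left(-9\right)^{2}\right) = 2 + \left(\left(B + u\right) + 81\right) = 2 + \left(81 + B + u\right) = 83 + B + u$)
$s{\left(S,G \right)} = S^{2}$
$\sqrt{s{\left(198,Z{\left(-11 \right)} \right)} + E{\left(163,-160 \right)}} = \sqrt{198^{2} + \left(83 + 163 - 160\right)} = \sqrt{39204 + 86} = \sqrt{39290}$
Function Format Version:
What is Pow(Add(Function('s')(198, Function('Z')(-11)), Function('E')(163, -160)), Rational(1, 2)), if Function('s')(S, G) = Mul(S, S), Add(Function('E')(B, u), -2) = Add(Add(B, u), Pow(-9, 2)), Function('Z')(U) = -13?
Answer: Pow(39290, Rational(1, 2)) ≈ 198.22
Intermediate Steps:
Function('E')(B, u) = Add(83, B, u) (Function('E')(B, u) = Add(2, Add(Add(B, u), Pow(-9, 2))) = Add(2, Add(Add(B, u), 81)) = Add(2, Add(81, B, u)) = Add(83, B, u))
Function('s')(S, G) = Pow(S, 2)
Pow(Add(Function('s')(198, Function('Z')(-11)), Function('E')(163, -160)), Rational(1, 2)) = Pow(Add(Pow(198, 2), Add(83, 163, -160)), Rational(1, 2)) = Pow(Add(39204, 86), Rational(1, 2)) = Pow(39290, Rational(1, 2))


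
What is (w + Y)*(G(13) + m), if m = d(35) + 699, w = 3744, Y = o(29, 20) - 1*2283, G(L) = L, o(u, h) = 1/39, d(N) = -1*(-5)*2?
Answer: 41139560/39 ≈ 1.0549e+6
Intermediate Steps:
d(N) = 10 (d(N) = 5*2 = 10)
o(u, h) = 1/39
Y = -89036/39 (Y = 1/39 - 1*2283 = 1/39 - 2283 = -89036/39 ≈ -2283.0)
m = 709 (m = 10 + 699 = 709)
(w + Y)*(G(13) + m) = (3744 - 89036/39)*(13 + 709) = (56980/39)*722 = 41139560/39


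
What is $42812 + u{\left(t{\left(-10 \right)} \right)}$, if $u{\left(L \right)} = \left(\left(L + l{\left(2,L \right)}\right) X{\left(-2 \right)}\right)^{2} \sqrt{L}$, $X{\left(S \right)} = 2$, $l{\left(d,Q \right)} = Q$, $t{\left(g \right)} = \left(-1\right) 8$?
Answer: $42812 + 2048 i \sqrt{2} \approx 42812.0 + 2896.3 i$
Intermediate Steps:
$t{\left(g \right)} = -8$
$u{\left(L \right)} = 16 L^{\frac{5}{2}}$ ($u{\left(L \right)} = \left(\left(L + L\right) 2\right)^{2} \sqrt{L} = \left(2 L 2\right)^{2} \sqrt{L} = \left(4 L\right)^{2} \sqrt{L} = 16 L^{2} \sqrt{L} = 16 L^{\frac{5}{2}}$)
$42812 + u{\left(t{\left(-10 \right)} \right)} = 42812 + 16 \left(-8\right)^{\frac{5}{2}} = 42812 + 16 \cdot 128 i \sqrt{2} = 42812 + 2048 i \sqrt{2}$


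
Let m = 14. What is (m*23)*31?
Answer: 9982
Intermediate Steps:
(m*23)*31 = (14*23)*31 = 322*31 = 9982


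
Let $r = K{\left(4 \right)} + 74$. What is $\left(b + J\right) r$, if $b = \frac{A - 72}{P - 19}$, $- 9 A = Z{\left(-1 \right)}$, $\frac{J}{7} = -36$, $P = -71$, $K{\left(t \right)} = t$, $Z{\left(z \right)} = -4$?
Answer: $- \frac{2645188}{135} \approx -19594.0$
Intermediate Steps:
$J = -252$ ($J = 7 \left(-36\right) = -252$)
$A = \frac{4}{9}$ ($A = \left(- \frac{1}{9}\right) \left(-4\right) = \frac{4}{9} \approx 0.44444$)
$b = \frac{322}{405}$ ($b = \frac{\frac{4}{9} - 72}{-71 - 19} = - \frac{644}{9 \left(-90\right)} = \left(- \frac{644}{9}\right) \left(- \frac{1}{90}\right) = \frac{322}{405} \approx 0.79506$)
$r = 78$ ($r = 4 + 74 = 78$)
$\left(b + J\right) r = \left(\frac{322}{405} - 252\right) 78 = \left(- \frac{101738}{405}\right) 78 = - \frac{2645188}{135}$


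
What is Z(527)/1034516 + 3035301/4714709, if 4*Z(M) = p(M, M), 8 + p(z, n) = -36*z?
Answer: 3117696155111/4877441895844 ≈ 0.63921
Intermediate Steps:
p(z, n) = -8 - 36*z
Z(M) = -2 - 9*M (Z(M) = (-8 - 36*M)/4 = -2 - 9*M)
Z(527)/1034516 + 3035301/4714709 = (-2 - 9*527)/1034516 + 3035301/4714709 = (-2 - 4743)*(1/1034516) + 3035301*(1/4714709) = -4745*1/1034516 + 3035301/4714709 = -4745/1034516 + 3035301/4714709 = 3117696155111/4877441895844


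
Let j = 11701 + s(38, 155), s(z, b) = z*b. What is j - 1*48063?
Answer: -30472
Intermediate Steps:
s(z, b) = b*z
j = 17591 (j = 11701 + 155*38 = 11701 + 5890 = 17591)
j - 1*48063 = 17591 - 1*48063 = 17591 - 48063 = -30472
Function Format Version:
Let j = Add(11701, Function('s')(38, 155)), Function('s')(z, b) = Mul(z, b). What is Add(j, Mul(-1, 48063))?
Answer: -30472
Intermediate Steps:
Function('s')(z, b) = Mul(b, z)
j = 17591 (j = Add(11701, Mul(155, 38)) = Add(11701, 5890) = 17591)
Add(j, Mul(-1, 48063)) = Add(17591, Mul(-1, 48063)) = Add(17591, -48063) = -30472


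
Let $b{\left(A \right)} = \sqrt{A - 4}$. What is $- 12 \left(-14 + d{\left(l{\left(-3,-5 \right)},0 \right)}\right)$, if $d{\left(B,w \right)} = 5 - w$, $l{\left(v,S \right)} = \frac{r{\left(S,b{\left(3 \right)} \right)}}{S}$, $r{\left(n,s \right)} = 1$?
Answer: $108$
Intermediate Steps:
$b{\left(A \right)} = \sqrt{-4 + A}$
$l{\left(v,S \right)} = \frac{1}{S}$ ($l{\left(v,S \right)} = 1 \frac{1}{S} = \frac{1}{S}$)
$- 12 \left(-14 + d{\left(l{\left(-3,-5 \right)},0 \right)}\right) = - 12 \left(-14 + \left(5 - 0\right)\right) = - 12 \left(-14 + \left(5 + 0\right)\right) = - 12 \left(-14 + 5\right) = \left(-12\right) \left(-9\right) = 108$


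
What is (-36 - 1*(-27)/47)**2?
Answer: 2772225/2209 ≈ 1255.0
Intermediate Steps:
(-36 - 1*(-27)/47)**2 = (-36 + 27*(1/47))**2 = (-36 + 27/47)**2 = (-1665/47)**2 = 2772225/2209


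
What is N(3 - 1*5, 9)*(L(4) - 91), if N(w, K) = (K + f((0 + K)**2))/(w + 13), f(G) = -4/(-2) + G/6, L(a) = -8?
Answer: -441/2 ≈ -220.50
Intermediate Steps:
f(G) = 2 + G/6 (f(G) = -4*(-1/2) + G*(1/6) = 2 + G/6)
N(w, K) = (2 + K + K**2/6)/(13 + w) (N(w, K) = (K + (2 + (0 + K)**2/6))/(w + 13) = (K + (2 + K**2/6))/(13 + w) = (2 + K + K**2/6)/(13 + w))
N(3 - 1*5, 9)*(L(4) - 91) = ((2 + 9 + (1/6)*9**2)/(13 + (3 - 1*5)))*(-8 - 91) = ((2 + 9 + (1/6)*81)/(13 + (3 - 5)))*(-99) = ((2 + 9 + 27/2)/(13 - 2))*(-99) = ((49/2)/11)*(-99) = ((1/11)*(49/2))*(-99) = (49/22)*(-99) = -441/2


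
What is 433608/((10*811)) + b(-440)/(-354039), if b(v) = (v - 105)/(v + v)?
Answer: 13509244116661/252670553520 ≈ 53.466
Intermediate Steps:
b(v) = (-105 + v)/(2*v) (b(v) = (-105 + v)/((2*v)) = (-105 + v)*(1/(2*v)) = (-105 + v)/(2*v))
433608/((10*811)) + b(-440)/(-354039) = 433608/((10*811)) + ((½)*(-105 - 440)/(-440))/(-354039) = 433608/8110 + ((½)*(-1/440)*(-545))*(-1/354039) = 433608*(1/8110) + (109/176)*(-1/354039) = 216804/4055 - 109/62310864 = 13509244116661/252670553520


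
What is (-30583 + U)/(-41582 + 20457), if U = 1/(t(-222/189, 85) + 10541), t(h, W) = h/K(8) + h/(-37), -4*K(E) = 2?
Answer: 6771412592/4677307375 ≈ 1.4477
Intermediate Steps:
K(E) = -1/2 (K(E) = -1/4*2 = -1/2)
t(h, W) = -75*h/37 (t(h, W) = h/(-1/2) + h/(-37) = h*(-2) + h*(-1/37) = -2*h - h/37 = -75*h/37)
U = 21/221411 (U = 1/(-(-450)/189 + 10541) = 1/(-75/37*(-74/63) + 10541) = 1/(50/21 + 10541) = 1/(221411/21) = 21/221411 ≈ 9.4846e-5)
(-30583 + U)/(-41582 + 20457) = (-30583 + 21/221411)/(-41582 + 20457) = -6771412592/221411/(-21125) = -6771412592/221411*(-1/21125) = 6771412592/4677307375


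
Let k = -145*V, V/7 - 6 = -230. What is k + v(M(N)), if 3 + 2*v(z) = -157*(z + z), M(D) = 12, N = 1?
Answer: 450949/2 ≈ 2.2547e+5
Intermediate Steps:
V = -1568 (V = 42 + 7*(-230) = 42 - 1610 = -1568)
v(z) = -3/2 - 157*z (v(z) = -3/2 + (-157*(z + z))/2 = -3/2 + (-314*z)/2 = -3/2 - 157*z)
k = 227360 (k = -145*(-1568) = 227360)
k + v(M(N)) = 227360 + (-3/2 - 157*12) = 227360 + (-3/2 - 1884) = 227360 - 3771/2 = 450949/2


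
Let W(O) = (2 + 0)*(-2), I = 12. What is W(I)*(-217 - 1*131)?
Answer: 1392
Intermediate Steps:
W(O) = -4 (W(O) = 2*(-2) = -4)
W(I)*(-217 - 1*131) = -4*(-217 - 1*131) = -4*(-217 - 131) = -4*(-348) = 1392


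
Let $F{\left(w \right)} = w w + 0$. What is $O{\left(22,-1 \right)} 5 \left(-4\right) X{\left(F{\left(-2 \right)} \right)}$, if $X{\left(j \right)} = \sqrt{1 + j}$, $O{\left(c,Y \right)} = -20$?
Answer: $400 \sqrt{5} \approx 894.43$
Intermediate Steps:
$F{\left(w \right)} = w^{2}$ ($F{\left(w \right)} = w^{2} + 0 = w^{2}$)
$O{\left(22,-1 \right)} 5 \left(-4\right) X{\left(F{\left(-2 \right)} \right)} = - 20 \cdot 5 \left(-4\right) \sqrt{1 + \left(-2\right)^{2}} = - 20 \left(- 20 \sqrt{1 + 4}\right) = - 20 \left(- 20 \sqrt{5}\right) = 400 \sqrt{5}$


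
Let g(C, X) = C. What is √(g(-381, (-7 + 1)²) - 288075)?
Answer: 2*I*√72114 ≈ 537.08*I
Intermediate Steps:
√(g(-381, (-7 + 1)²) - 288075) = √(-381 - 288075) = √(-288456) = 2*I*√72114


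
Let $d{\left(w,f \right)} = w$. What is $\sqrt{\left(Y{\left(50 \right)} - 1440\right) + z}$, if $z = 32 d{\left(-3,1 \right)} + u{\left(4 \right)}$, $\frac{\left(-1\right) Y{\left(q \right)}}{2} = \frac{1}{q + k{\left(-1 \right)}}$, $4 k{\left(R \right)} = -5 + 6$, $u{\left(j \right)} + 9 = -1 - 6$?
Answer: $\frac{2 i \sqrt{15675990}}{201} \approx 39.396 i$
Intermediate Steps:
$u{\left(j \right)} = -16$ ($u{\left(j \right)} = -9 - 7 = -16$)
$k{\left(R \right)} = \frac{1}{4}$ ($k{\left(R \right)} = \frac{-5 + 6}{4} = \frac{1}{4} \cdot 1 = \frac{1}{4}$)
$Y{\left(q \right)} = - \frac{2}{\frac{1}{4} + q}$ ($Y{\left(q \right)} = - \frac{2}{q + \frac{1}{4}} = - \frac{2}{\frac{1}{4} + q}$)
$z = -112$ ($z = 32 \left(-3\right) - 16 = -96 - 16 = -112$)
$\sqrt{\left(Y{\left(50 \right)} - 1440\right) + z} = \sqrt{\left(- \frac{8}{1 + 4 \cdot 50} - 1440\right) - 112} = \sqrt{\left(- \frac{8}{1 + 200} - 1440\right) - 112} = \sqrt{\left(- \frac{8}{201} - 1440\right) - 112} = \sqrt{- \frac{289448}{201} - 112} = \sqrt{- \frac{311960}{201}} = \frac{2 i \sqrt{15675990}}{201}$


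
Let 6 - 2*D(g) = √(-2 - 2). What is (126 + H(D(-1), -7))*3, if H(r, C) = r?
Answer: 387 - 3*I ≈ 387.0 - 3.0*I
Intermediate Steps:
D(g) = 3 - I (D(g) = 3 - √(-2 - 2)/2 = 3 - I)
(126 + H(D(-1), -7))*3 = (126 + (3 - I))*3 = (129 - I)*3 = 387 - 3*I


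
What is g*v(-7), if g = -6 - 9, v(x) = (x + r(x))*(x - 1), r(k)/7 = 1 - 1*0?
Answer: 0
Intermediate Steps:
r(k) = 7 (r(k) = 7*(1 - 1*0) = 7*(1 + 0) = 7*1 = 7)
v(x) = (-1 + x)*(7 + x) (v(x) = (x + 7)*(x - 1) = (7 + x)*(-1 + x) = (-1 + x)*(7 + x))
g = -15
g*v(-7) = -15*(-7 + (-7)² + 6*(-7)) = -15*(-7 + 49 - 42) = -15*0 = 0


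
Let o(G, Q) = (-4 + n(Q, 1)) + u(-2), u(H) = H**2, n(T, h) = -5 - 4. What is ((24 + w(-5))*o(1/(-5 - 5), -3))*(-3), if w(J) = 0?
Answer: 648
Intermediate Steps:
n(T, h) = -9
o(G, Q) = -9 (o(G, Q) = (-4 - 9) + (-2)**2 = -13 + 4 = -9)
((24 + w(-5))*o(1/(-5 - 5), -3))*(-3) = ((24 + 0)*(-9))*(-3) = (24*(-9))*(-3) = -216*(-3) = 648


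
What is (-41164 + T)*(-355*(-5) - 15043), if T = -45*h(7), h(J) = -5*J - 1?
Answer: 524669792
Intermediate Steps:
h(J) = -1 - 5*J
T = 1620 (T = -45*(-1 - 5*7) = -45*(-1 - 35) = -45*(-36) = 1620)
(-41164 + T)*(-355*(-5) - 15043) = (-41164 + 1620)*(-355*(-5) - 15043) = -39544*(-71*(-25) - 15043) = -39544*(1775 - 15043) = -39544*(-13268) = 524669792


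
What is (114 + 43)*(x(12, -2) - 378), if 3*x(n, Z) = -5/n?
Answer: -2137241/36 ≈ -59368.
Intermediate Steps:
x(n, Z) = -5/(3*n) (x(n, Z) = (-5/n)/3 = -5/(3*n))
(114 + 43)*(x(12, -2) - 378) = (114 + 43)*(-5/3/12 - 378) = 157*(-5/3*1/12 - 378) = 157*(-5/36 - 378) = 157*(-13613/36) = -2137241/36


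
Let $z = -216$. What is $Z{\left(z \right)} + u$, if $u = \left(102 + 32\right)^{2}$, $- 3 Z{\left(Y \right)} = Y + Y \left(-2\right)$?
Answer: $17884$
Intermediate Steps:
$Z{\left(Y \right)} = \frac{Y}{3}$ ($Z{\left(Y \right)} = - \frac{Y + Y \left(-2\right)}{3} = - \frac{Y - 2 Y}{3} = - \frac{\left(-1\right) Y}{3} = \frac{Y}{3}$)
$u = 17956$ ($u = 134^{2} = 17956$)
$Z{\left(z \right)} + u = \frac{1}{3} \left(-216\right) + 17956 = -72 + 17956 = 17884$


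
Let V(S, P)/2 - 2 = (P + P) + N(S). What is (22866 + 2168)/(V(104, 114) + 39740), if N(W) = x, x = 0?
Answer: 12517/20100 ≈ 0.62274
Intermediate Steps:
N(W) = 0
V(S, P) = 4 + 4*P (V(S, P) = 4 + 2*((P + P) + 0) = 4 + 2*(2*P + 0) = 4 + 2*(2*P) = 4 + 4*P)
(22866 + 2168)/(V(104, 114) + 39740) = (22866 + 2168)/((4 + 4*114) + 39740) = 25034/((4 + 456) + 39740) = 25034/(460 + 39740) = 25034/40200 = 25034*(1/40200) = 12517/20100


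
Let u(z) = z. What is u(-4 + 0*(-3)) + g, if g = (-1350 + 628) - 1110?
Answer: -1836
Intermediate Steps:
g = -1832 (g = -722 - 1110 = -1832)
u(-4 + 0*(-3)) + g = (-4 + 0*(-3)) - 1832 = (-4 + 0) - 1832 = -4 - 1832 = -1836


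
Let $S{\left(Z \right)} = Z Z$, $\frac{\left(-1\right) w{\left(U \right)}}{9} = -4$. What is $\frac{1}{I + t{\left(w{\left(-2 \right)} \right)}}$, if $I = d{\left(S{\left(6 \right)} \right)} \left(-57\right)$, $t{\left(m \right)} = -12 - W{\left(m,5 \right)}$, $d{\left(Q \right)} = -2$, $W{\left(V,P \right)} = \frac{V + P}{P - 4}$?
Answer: $\frac{1}{61} \approx 0.016393$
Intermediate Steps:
$w{\left(U \right)} = 36$ ($w{\left(U \right)} = \left(-9\right) \left(-4\right) = 36$)
$S{\left(Z \right)} = Z^{2}$
$W{\left(V,P \right)} = \frac{P + V}{-4 + P}$
$t{\left(m \right)} = -17 - m$ ($t{\left(m \right)} = -12 - \frac{5 + m}{-4 + 5} = -12 - \frac{5 + m}{1} = -12 - 1 \left(5 + m\right) = -12 - \left(5 + m\right) = -17 - m$)
$I = 114$ ($I = \left(-2\right) \left(-57\right) = 114$)
$\frac{1}{I + t{\left(w{\left(-2 \right)} \right)}} = \frac{1}{114 - 53} = \frac{1}{61}$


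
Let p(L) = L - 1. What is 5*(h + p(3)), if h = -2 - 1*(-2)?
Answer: 10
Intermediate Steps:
p(L) = -1 + L
h = 0 (h = -2 + 2 = 0)
5*(h + p(3)) = 5*(0 + (-1 + 3)) = 5*(0 + 2) = 5*2 = 10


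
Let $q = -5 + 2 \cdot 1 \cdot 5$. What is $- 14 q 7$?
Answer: $-490$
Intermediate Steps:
$q = 5$ ($q = -5 + 2 \cdot 5 = -5 + 10 = 5$)
$- 14 q 7 = \left(-14\right) 5 \cdot 7 = \left(-70\right) 7 = -490$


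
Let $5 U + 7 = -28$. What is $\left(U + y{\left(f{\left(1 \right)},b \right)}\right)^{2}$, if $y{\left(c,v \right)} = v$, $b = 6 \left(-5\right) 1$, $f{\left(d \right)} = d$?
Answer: $1369$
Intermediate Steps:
$U = -7$ ($U = - \frac{7}{5} + \frac{1}{5} \left(-28\right) = - \frac{7}{5} - \frac{28}{5} = -7$)
$b = -30$ ($b = \left(-30\right) 1 = -30$)
$\left(U + y{\left(f{\left(1 \right)},b \right)}\right)^{2} = \left(-7 - 30\right)^{2} = \left(-37\right)^{2} = 1369$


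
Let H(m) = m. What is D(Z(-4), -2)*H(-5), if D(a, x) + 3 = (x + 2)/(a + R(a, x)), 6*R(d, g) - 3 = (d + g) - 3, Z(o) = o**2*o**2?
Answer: 15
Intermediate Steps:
Z(o) = o**4
R(d, g) = d/6 + g/6 (R(d, g) = 1/2 + ((d + g) - 3)/6 = 1/2 + (-3 + d + g)/6 = 1/2 + (-1/2 + d/6 + g/6) = d/6 + g/6)
D(a, x) = -3 + (2 + x)/(x/6 + 7*a/6) (D(a, x) = -3 + (x + 2)/(a + (a/6 + x/6)) = -3 + (2 + x)/(x/6 + 7*a/6))
D(Z(-4), -2)*H(-5) = (3*(4 - 2 - 7*(-4)**4)/(-2 + 7*(-4)**4))*(-5) = (3*(4 - 2 - 7*256)/(-2 + 7*256))*(-5) = (3*(4 - 2 - 1792)/(-2 + 1792))*(-5) = (3*(-1790)/1790)*(-5) = (3*(1/1790)*(-1790))*(-5) = -3*(-5) = 15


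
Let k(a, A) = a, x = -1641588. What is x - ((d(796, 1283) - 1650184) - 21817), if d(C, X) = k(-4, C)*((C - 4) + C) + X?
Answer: 35482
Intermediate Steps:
d(C, X) = 16 + X - 8*C (d(C, X) = -4*((C - 4) + C) + X = -4*((-4 + C) + C) + X = -4*(-4 + 2*C) + X = (16 - 8*C) + X = 16 + X - 8*C)
x - ((d(796, 1283) - 1650184) - 21817) = -1641588 - (((16 + 1283 - 8*796) - 1650184) - 21817) = -1641588 - (((16 + 1283 - 6368) - 1650184) - 21817) = -1641588 - ((-5069 - 1650184) - 21817) = -1641588 - (-1655253 - 21817) = -1641588 - 1*(-1677070) = -1641588 + 1677070 = 35482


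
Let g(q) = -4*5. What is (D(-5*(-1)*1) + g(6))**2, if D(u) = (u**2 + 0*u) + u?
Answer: 100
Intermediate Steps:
D(u) = u + u**2 (D(u) = (u**2 + 0) + u = u**2 + u = u + u**2)
g(q) = -20
(D(-5*(-1)*1) + g(6))**2 = ((-5*(-1)*1)*(1 - 5*(-1)*1) - 20)**2 = ((5*1)*(1 + 5*1) - 20)**2 = (5*(1 + 5) - 20)**2 = (5*6 - 20)**2 = (30 - 20)**2 = 10**2 = 100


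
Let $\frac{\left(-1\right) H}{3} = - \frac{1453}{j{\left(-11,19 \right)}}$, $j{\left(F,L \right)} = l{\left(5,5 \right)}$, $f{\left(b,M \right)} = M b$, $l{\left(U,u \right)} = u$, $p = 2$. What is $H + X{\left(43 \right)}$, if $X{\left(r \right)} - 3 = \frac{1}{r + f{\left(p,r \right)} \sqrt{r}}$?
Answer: $\frac{32162017}{36765} + \frac{2 \sqrt{43}}{7353} \approx 874.8$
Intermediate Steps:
$j{\left(F,L \right)} = 5$
$X{\left(r \right)} = 3 + \frac{1}{r + 2 r^{\frac{3}{2}}}$ ($X{\left(r \right)} = 3 + \frac{1}{r + r 2 \sqrt{r}} = 3 + \frac{1}{r + 2 r \sqrt{r}} = 3 + \frac{1}{r + 2 r^{\frac{3}{2}}}$)
$H = \frac{4359}{5}$ ($H = - 3 \left(- \frac{1453}{5}\right) = - 3 \left(\left(-1453\right) \frac{1}{5}\right) = \left(-3\right) \left(- \frac{1453}{5}\right) = \frac{4359}{5} \approx 871.8$)
$H + X{\left(43 \right)} = \frac{4359}{5} + \frac{1 + 3 \cdot 43 + 6 \cdot 43^{\frac{3}{2}}}{43 + 2 \cdot 43^{\frac{3}{2}}} = \frac{4359}{5} + \frac{1 + 129 + 6 \cdot 43 \sqrt{43}}{43 + 2 \cdot 43 \sqrt{43}} = \frac{4359}{5} + \frac{1 + 129 + 258 \sqrt{43}}{43 + 86 \sqrt{43}} = \frac{4359}{5} + \frac{130 + 258 \sqrt{43}}{43 + 86 \sqrt{43}}$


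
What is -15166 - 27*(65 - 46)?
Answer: -15679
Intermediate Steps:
-15166 - 27*(65 - 46) = -15166 - 27*19 = -15166 - 1*513 = -15166 - 513 = -15679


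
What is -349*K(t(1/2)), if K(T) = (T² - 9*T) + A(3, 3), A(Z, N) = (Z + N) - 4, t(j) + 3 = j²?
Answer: -191601/16 ≈ -11975.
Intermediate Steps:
t(j) = -3 + j²
A(Z, N) = -4 + N + Z (A(Z, N) = (N + Z) - 4 = -4 + N + Z)
K(T) = 2 + T² - 9*T (K(T) = (T² - 9*T) + (-4 + 3 + 3) = (T² - 9*T) + 2 = 2 + T² - 9*T)
-349*K(t(1/2)) = -349*(2 + (-3 + (1/2)²)² - 9*(-3 + (1/2)²)) = -349*(2 + (-3 + (½)²)² - 9*(-3 + (½)²)) = -349*(2 + (-3 + ¼)² - 9*(-3 + ¼)) = -349*(2 + (-11/4)² - 9*(-11/4)) = -349*(2 + 121/16 + 99/4) = -349*549/16 = -191601/16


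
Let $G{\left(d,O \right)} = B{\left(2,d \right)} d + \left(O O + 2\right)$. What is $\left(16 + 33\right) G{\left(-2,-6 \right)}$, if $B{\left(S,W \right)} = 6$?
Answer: $1274$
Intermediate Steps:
$G{\left(d,O \right)} = 2 + O^{2} + 6 d$ ($G{\left(d,O \right)} = 6 d + \left(O O + 2\right) = 6 d + \left(O^{2} + 2\right) = 6 d + \left(2 + O^{2}\right) = 2 + O^{2} + 6 d$)
$\left(16 + 33\right) G{\left(-2,-6 \right)} = \left(16 + 33\right) \left(2 + \left(-6\right)^{2} + 6 \left(-2\right)\right) = 49 \left(2 + 36 - 12\right) = 49 \cdot 26 = 1274$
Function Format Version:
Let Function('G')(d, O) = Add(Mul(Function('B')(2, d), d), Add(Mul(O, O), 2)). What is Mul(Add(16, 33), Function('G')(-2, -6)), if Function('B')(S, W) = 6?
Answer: 1274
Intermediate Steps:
Function('G')(d, O) = Add(2, Pow(O, 2), Mul(6, d)) (Function('G')(d, O) = Add(Mul(6, d), Add(Mul(O, O), 2)) = Add(Mul(6, d), Add(Pow(O, 2), 2)) = Add(Mul(6, d), Add(2, Pow(O, 2))) = Add(2, Pow(O, 2), Mul(6, d)))
Mul(Add(16, 33), Function('G')(-2, -6)) = Mul(Add(16, 33), Add(2, Pow(-6, 2), Mul(6, -2))) = Mul(49, Add(2, 36, -12)) = Mul(49, 26) = 1274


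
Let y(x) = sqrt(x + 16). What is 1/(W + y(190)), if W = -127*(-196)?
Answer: 12446/309805729 - sqrt(206)/619611458 ≈ 4.0150e-5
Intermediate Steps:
W = 24892
y(x) = sqrt(16 + x)
1/(W + y(190)) = 1/(24892 + sqrt(16 + 190)) = 1/(24892 + sqrt(206))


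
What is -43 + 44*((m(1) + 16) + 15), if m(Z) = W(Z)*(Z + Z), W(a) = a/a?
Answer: 1409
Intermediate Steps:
W(a) = 1
m(Z) = 2*Z (m(Z) = 1*(Z + Z) = 1*(2*Z) = 2*Z)
-43 + 44*((m(1) + 16) + 15) = -43 + 44*((2*1 + 16) + 15) = -43 + 44*((2 + 16) + 15) = -43 + 44*(18 + 15) = -43 + 44*33 = -43 + 1452 = 1409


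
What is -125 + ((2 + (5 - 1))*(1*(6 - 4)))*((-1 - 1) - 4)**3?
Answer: -2717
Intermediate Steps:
-125 + ((2 + (5 - 1))*(1*(6 - 4)))*((-1 - 1) - 4)**3 = -125 + ((2 + 4)*(1*2))*(-2 - 4)**3 = -125 + (6*2)*(-6)**3 = -125 + 12*(-216) = -125 - 2592 = -2717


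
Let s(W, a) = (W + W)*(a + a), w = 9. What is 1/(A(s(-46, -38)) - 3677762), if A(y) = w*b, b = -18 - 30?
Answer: -1/3678194 ≈ -2.7187e-7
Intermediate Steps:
b = -48
s(W, a) = 4*W*a (s(W, a) = (2*W)*(2*a) = 4*W*a)
A(y) = -432 (A(y) = 9*(-48) = -432)
1/(A(s(-46, -38)) - 3677762) = 1/(-432 - 3677762) = 1/(-3678194) = -1/3678194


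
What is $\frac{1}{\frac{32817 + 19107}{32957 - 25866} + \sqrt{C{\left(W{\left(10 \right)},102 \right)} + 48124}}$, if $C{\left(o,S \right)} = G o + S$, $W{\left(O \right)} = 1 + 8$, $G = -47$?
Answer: $- \frac{368193084}{2400947776867} + \frac{50282281 \sqrt{47803}}{2400947776867} \approx 0.0044255$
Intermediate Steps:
$W{\left(O \right)} = 9$
$C{\left(o,S \right)} = S - 47 o$ ($C{\left(o,S \right)} = - 47 o + S = S - 47 o$)
$\frac{1}{\frac{32817 + 19107}{32957 - 25866} + \sqrt{C{\left(W{\left(10 \right)},102 \right)} + 48124}} = \frac{1}{\frac{32817 + 19107}{32957 - 25866} + \sqrt{\left(102 - 423\right) + 48124}} = \frac{1}{\frac{51924}{7091} + \sqrt{\left(102 - 423\right) + 48124}} = \frac{1}{51924 \cdot \frac{1}{7091} + \sqrt{-321 + 48124}} = \frac{1}{\frac{51924}{7091} + \sqrt{47803}}$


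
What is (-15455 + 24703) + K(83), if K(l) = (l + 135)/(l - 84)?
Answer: 9030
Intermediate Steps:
K(l) = (135 + l)/(-84 + l)
(-15455 + 24703) + K(83) = (-15455 + 24703) + (135 + 83)/(-84 + 83) = 9248 + 218/(-1) = 9248 - 1*218 = 9248 - 218 = 9030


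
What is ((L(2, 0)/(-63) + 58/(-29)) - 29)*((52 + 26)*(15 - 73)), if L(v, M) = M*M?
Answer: 140244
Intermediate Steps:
L(v, M) = M**2
((L(2, 0)/(-63) + 58/(-29)) - 29)*((52 + 26)*(15 - 73)) = ((0**2/(-63) + 58/(-29)) - 29)*((52 + 26)*(15 - 73)) = ((0*(-1/63) + 58*(-1/29)) - 29)*(78*(-58)) = ((0 - 2) - 29)*(-4524) = (-2 - 29)*(-4524) = -31*(-4524) = 140244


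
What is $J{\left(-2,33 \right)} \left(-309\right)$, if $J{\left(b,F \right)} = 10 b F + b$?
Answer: $204558$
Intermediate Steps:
$J{\left(b,F \right)} = b + 10 F b$ ($J{\left(b,F \right)} = 10 F b + b = b + 10 F b$)
$J{\left(-2,33 \right)} \left(-309\right) = - 2 \left(1 + 10 \cdot 33\right) \left(-309\right) = - 2 \left(1 + 330\right) \left(-309\right) = \left(-2\right) 331 \left(-309\right) = \left(-662\right) \left(-309\right) = 204558$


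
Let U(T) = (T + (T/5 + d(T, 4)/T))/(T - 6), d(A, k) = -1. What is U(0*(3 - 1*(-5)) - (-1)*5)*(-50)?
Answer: 290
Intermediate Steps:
U(T) = (-1/T + 6*T/5)/(-6 + T) (U(T) = (T + (T/5 - 1/T))/(T - 6) = (T + (T*(1/5) - 1/T))/(-6 + T) = (T + (T/5 - 1/T))/(-6 + T) = (T + (-1/T + T/5))/(-6 + T) = (-1/T + 6*T/5)/(-6 + T))
U(0*(3 - 1*(-5)) - (-1)*5)*(-50) = ((-5 + 6*(0*(3 - 1*(-5)) - (-1)*5)**2)/(5*(0*(3 - 1*(-5)) - (-1)*5)*(-6 + (0*(3 - 1*(-5)) - (-1)*5))))*(-50) = ((-5 + 6*(0*(3 + 5) - 1*(-5))**2)/(5*(0*(3 + 5) - 1*(-5))*(-6 + (0*(3 + 5) - 1*(-5)))))*(-50) = ((-5 + 6*(0*8 + 5)**2)/(5*(0*8 + 5)*(-6 + (0*8 + 5))))*(-50) = ((-5 + 6*(0 + 5)**2)/(5*(0 + 5)*(-6 + (0 + 5))))*(-50) = ((1/5)*(-5 + 6*5**2)/(5*(-6 + 5)))*(-50) = ((1/5)*(1/5)*(-5 + 6*25)/(-1))*(-50) = ((1/5)*(1/5)*(-1)*(-5 + 150))*(-50) = ((1/5)*(1/5)*(-1)*145)*(-50) = -29/5*(-50) = 290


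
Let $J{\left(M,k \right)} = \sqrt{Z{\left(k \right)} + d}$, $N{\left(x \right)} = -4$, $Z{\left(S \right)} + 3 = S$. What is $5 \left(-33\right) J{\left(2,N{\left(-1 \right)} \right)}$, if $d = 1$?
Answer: $- 165 i \sqrt{6} \approx - 404.17 i$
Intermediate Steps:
$Z{\left(S \right)} = -3 + S$
$J{\left(M,k \right)} = \sqrt{-2 + k}$ ($J{\left(M,k \right)} = \sqrt{\left(-3 + k\right) + 1} = \sqrt{-2 + k}$)
$5 \left(-33\right) J{\left(2,N{\left(-1 \right)} \right)} = 5 \left(-33\right) \sqrt{-2 - 4} = - 165 \sqrt{-6} = - 165 i \sqrt{6}$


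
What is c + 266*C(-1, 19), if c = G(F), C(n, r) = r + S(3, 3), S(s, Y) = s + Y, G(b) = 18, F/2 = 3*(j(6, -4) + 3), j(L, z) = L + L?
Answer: 6668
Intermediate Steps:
j(L, z) = 2*L
F = 90 (F = 2*(3*(2*6 + 3)) = 2*(3*(12 + 3)) = 2*(3*15) = 2*45 = 90)
S(s, Y) = Y + s
C(n, r) = 6 + r (C(n, r) = r + (3 + 3) = r + 6 = 6 + r)
c = 18
c + 266*C(-1, 19) = 18 + 266*(6 + 19) = 18 + 266*25 = 18 + 6650 = 6668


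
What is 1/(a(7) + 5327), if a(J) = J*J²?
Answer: 1/5670 ≈ 0.00017637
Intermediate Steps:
a(J) = J³
1/(a(7) + 5327) = 1/(7³ + 5327) = 1/(343 + 5327) = 1/5670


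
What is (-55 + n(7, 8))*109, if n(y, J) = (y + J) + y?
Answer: -3597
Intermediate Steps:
n(y, J) = J + 2*y (n(y, J) = (J + y) + y = J + 2*y)
(-55 + n(7, 8))*109 = (-55 + (8 + 2*7))*109 = (-55 + (8 + 14))*109 = (-55 + 22)*109 = -33*109 = -3597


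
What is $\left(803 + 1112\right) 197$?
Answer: $377255$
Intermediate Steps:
$\left(803 + 1112\right) 197 = 1915 \cdot 197 = 377255$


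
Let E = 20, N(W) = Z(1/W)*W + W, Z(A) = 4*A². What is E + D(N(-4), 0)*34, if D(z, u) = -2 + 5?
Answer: 122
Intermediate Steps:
N(W) = W + 4/W (N(W) = (4*(1/W)²)*W + W = (4/W²)*W + W = 4/W + W = W + 4/W)
D(z, u) = 3
E + D(N(-4), 0)*34 = 20 + 3*34 = 20 + 102 = 122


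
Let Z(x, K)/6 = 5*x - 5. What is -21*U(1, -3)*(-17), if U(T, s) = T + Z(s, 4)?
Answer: -42483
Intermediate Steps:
Z(x, K) = -30 + 30*x (Z(x, K) = 6*(5*x - 5) = 6*(-5 + 5*x) = -30 + 30*x)
U(T, s) = -30 + T + 30*s (U(T, s) = T + (-30 + 30*s) = -30 + T + 30*s)
-21*U(1, -3)*(-17) = -21*(-30 + 1 + 30*(-3))*(-17) = -21*(-30 + 1 - 90)*(-17) = -21*(-119)*(-17) = 2499*(-17) = -42483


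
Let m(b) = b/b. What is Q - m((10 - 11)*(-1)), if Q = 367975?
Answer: 367974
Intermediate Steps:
m(b) = 1
Q - m((10 - 11)*(-1)) = 367975 - 1*1 = 367975 - 1 = 367974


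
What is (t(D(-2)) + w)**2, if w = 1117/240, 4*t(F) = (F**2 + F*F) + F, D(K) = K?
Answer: 2181529/57600 ≈ 37.874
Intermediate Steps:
t(F) = F**2/2 + F/4 (t(F) = ((F**2 + F*F) + F)/4 = ((F**2 + F**2) + F)/4 = (2*F**2 + F)/4 = (F + 2*F**2)/4 = F**2/2 + F/4)
w = 1117/240 (w = 1117*(1/240) = 1117/240 ≈ 4.6542)
(t(D(-2)) + w)**2 = ((1/4)*(-2)*(1 + 2*(-2)) + 1117/240)**2 = ((1/4)*(-2)*(1 - 4) + 1117/240)**2 = ((1/4)*(-2)*(-3) + 1117/240)**2 = (3/2 + 1117/240)**2 = (1477/240)**2 = 2181529/57600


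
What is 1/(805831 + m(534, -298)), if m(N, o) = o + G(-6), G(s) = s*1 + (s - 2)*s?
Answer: 1/805575 ≈ 1.2413e-6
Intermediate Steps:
G(s) = s + s*(-2 + s) (G(s) = s + (-2 + s)*s = s + s*(-2 + s))
m(N, o) = 42 + o (m(N, o) = o - 6*(-1 - 6) = o - 6*(-7) = o + 42 = 42 + o)
1/(805831 + m(534, -298)) = 1/(805831 + (42 - 298)) = 1/(805831 - 256) = 1/805575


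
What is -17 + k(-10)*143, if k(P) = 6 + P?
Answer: -589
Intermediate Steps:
-17 + k(-10)*143 = -17 + (6 - 10)*143 = -17 - 4*143 = -17 - 572 = -589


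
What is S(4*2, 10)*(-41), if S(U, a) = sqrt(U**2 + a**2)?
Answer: -82*sqrt(41) ≈ -525.06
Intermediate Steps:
S(4*2, 10)*(-41) = sqrt((4*2)**2 + 10**2)*(-41) = sqrt(8**2 + 100)*(-41) = sqrt(64 + 100)*(-41) = sqrt(164)*(-41) = (2*sqrt(41))*(-41) = -82*sqrt(41)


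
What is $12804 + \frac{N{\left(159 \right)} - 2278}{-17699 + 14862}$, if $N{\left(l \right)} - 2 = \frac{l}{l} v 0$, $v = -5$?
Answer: $\frac{36327224}{2837} \approx 12805.0$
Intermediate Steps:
$N{\left(l \right)} = 2$ ($N{\left(l \right)} = 2 + \frac{l}{l} \left(-5\right) 0 = 2 + 1 \left(-5\right) 0 = 2 - 0 = 2 + 0 = 2$)
$12804 + \frac{N{\left(159 \right)} - 2278}{-17699 + 14862} = 12804 + \frac{2 - 2278}{-17699 + 14862} = 12804 + \frac{2 - 2278}{-2837} = 12804 - - \frac{2276}{2837} = 12804 + \frac{2276}{2837} = \frac{36327224}{2837}$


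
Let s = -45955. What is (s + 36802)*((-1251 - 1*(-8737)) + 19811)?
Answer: -249849441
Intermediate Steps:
(s + 36802)*((-1251 - 1*(-8737)) + 19811) = (-45955 + 36802)*((-1251 - 1*(-8737)) + 19811) = -9153*((-1251 + 8737) + 19811) = -9153*(7486 + 19811) = -9153*27297 = -249849441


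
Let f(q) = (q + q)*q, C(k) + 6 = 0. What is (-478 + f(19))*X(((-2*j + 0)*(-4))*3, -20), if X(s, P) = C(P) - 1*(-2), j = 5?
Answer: -976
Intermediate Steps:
C(k) = -6 (C(k) = -6 + 0 = -6)
X(s, P) = -4 (X(s, P) = -6 - 1*(-2) = -6 + 2 = -4)
f(q) = 2*q² (f(q) = (2*q)*q = 2*q²)
(-478 + f(19))*X(((-2*j + 0)*(-4))*3, -20) = (-478 + 2*19²)*(-4) = (-478 + 2*361)*(-4) = (-478 + 722)*(-4) = 244*(-4) = -976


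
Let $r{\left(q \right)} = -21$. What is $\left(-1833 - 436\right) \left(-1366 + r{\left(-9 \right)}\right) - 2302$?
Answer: $3144801$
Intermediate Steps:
$\left(-1833 - 436\right) \left(-1366 + r{\left(-9 \right)}\right) - 2302 = \left(-1833 - 436\right) \left(-1366 - 21\right) - 2302 = \left(-1833 - 436\right) \left(-1387\right) - 2302 = \left(-2269\right) \left(-1387\right) - 2302 = 3147103 - 2302 = 3144801$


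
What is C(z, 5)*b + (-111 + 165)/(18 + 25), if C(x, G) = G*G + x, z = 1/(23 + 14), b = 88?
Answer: 3505982/1591 ≈ 2203.6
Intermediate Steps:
z = 1/37 ≈ 0.027027
C(x, G) = x + G**2 (C(x, G) = G**2 + x = x + G**2)
C(z, 5)*b + (-111 + 165)/(18 + 25) = (1/37 + 5**2)*88 + (-111 + 165)/(18 + 25) = (1/37 + 25)*88 + 54/43 = (926/37)*88 + 54*(1/43) = 81488/37 + 54/43 = 3505982/1591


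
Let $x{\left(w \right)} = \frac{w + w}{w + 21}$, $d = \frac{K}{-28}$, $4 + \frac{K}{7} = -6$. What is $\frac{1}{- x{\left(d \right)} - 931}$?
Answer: $- \frac{47}{43767} \approx -0.0010739$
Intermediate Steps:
$K = -70$ ($K = -28 + 7 \left(-6\right) = -28 - 42 = -70$)
$d = \frac{5}{2}$ ($d = - \frac{70}{-28} = \left(-70\right) \left(- \frac{1}{28}\right) = \frac{5}{2} \approx 2.5$)
$x{\left(w \right)} = \frac{2 w}{21 + w}$
$\frac{1}{- x{\left(d \right)} - 931} = \frac{1}{- \frac{2 \cdot 5}{2 \left(21 + \frac{5}{2}\right)} - 931} = \frac{1}{- \frac{2 \cdot 5}{2 \cdot \frac{47}{2}} - 931} = \frac{1}{- \frac{2 \cdot 5 \cdot 2}{2 \cdot 47} - 931} = \frac{1}{\left(-1\right) \frac{10}{47} - 931} = \frac{1}{- \frac{10}{47} - 931} = \frac{1}{- \frac{43767}{47}} = - \frac{47}{43767}$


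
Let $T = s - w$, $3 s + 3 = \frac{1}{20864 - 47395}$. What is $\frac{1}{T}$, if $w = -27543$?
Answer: $\frac{79593}{2192150405} \approx 3.6308 \cdot 10^{-5}$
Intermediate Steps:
$s = - \frac{79594}{79593}$ ($s = -1 + \frac{1}{3 \left(20864 - 47395\right)} = -1 + \frac{1}{3 \left(-26531\right)} = -1 + \frac{1}{3} \left(- \frac{1}{26531}\right) = -1 - \frac{1}{79593} = - \frac{79594}{79593} \approx -1.0$)
$T = \frac{2192150405}{79593}$ ($T = - \frac{79594}{79593} - -27543 = - \frac{79594}{79593} + 27543 = \frac{2192150405}{79593} \approx 27542.0$)
$\frac{1}{T} = \frac{1}{\frac{2192150405}{79593}} = \frac{79593}{2192150405}$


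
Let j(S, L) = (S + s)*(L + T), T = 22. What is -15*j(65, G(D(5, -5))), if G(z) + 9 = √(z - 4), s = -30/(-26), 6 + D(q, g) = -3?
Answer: -12900 - 12900*I*√13/13 ≈ -12900.0 - 3577.8*I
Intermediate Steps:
D(q, g) = -9 (D(q, g) = -6 - 3 = -9)
s = 15/13 (s = -30*(-1/26) = 15/13 ≈ 1.1538)
G(z) = -9 + √(-4 + z) (G(z) = -9 + √(z - 4) = -9 + √(-4 + z))
j(S, L) = (22 + L)*(15/13 + S) (j(S, L) = (S + 15/13)*(L + 22) = (15/13 + S)*(22 + L) = (22 + L)*(15/13 + S))
-15*j(65, G(D(5, -5))) = -15*(330/13 + 22*65 + 15*(-9 + √(-4 - 9))/13 + (-9 + √(-4 - 9))*65) = -15*(330/13 + 1430 + 15*(-9 + √(-13))/13 + (-9 + √(-13))*65) = -15*(330/13 + 1430 + 15*(-9 + I*√13)/13 + (-9 + I*√13)*65) = -15*(330/13 + 1430 + (-135/13 + 15*I*√13/13) + (-585 + 65*I*√13)) = -15*(860 + 860*I*√13/13) = -12900 - 12900*I*√13/13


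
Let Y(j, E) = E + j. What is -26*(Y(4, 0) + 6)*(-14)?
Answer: 3640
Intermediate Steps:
-26*(Y(4, 0) + 6)*(-14) = -26*((0 + 4) + 6)*(-14) = -26*(4 + 6)*(-14) = -26*10*(-14) = -260*(-14) = 3640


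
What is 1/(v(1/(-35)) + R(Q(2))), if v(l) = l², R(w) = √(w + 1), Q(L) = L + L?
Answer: -1225/7503124 + 1500625*√5/7503124 ≈ 0.44705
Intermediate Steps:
Q(L) = 2*L
R(w) = √(1 + w)
1/(v(1/(-35)) + R(Q(2))) = 1/((1/(-35))² + √(1 + 2*2)) = 1/((-1/35)² + √(1 + 4)) = 1/(1/1225 + √5)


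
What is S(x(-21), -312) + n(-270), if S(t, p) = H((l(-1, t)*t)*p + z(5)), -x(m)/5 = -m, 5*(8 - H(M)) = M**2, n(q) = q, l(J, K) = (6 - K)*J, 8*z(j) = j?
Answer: -169255801669893/64 ≈ -2.6446e+12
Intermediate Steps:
z(j) = j/8
l(J, K) = J*(6 - K)
H(M) = 8 - M**2/5
x(m) = 5*m (x(m) = -(-5)*m = 5*m)
S(t, p) = 8 - (5/8 + p*t*(-6 + t))**2/5 (S(t, p) = 8 - (((-(6 - t))*t)*p + (1/8)*5)**2/5 = 8 - (((-6 + t)*t)*p + 5/8)**2/5 = 8 - ((t*(-6 + t))*p + 5/8)**2/5 = 8 - (p*t*(-6 + t) + 5/8)**2/5 = 8 - (5/8 + p*t*(-6 + t))**2/5)
S(x(-21), -312) + n(-270) = (8 - (5 + 8*(-312)*(5*(-21))*(-6 + 5*(-21)))**2/320) - 270 = (8 - (5 + 8*(-312)*(-105)*(-6 - 105))**2/320) - 270 = (8 - (5 + 8*(-312)*(-105)*(-111))**2/320) - 270 = (8 - (5 - 29090880)**2/320) - 270 = (8 - 1/320*(-29090875)**2) - 270 = (8 - 1/320*846279008265625) - 270 = (8 - 169255801653125/64) - 270 = -169255801652613/64 - 270 = -169255801669893/64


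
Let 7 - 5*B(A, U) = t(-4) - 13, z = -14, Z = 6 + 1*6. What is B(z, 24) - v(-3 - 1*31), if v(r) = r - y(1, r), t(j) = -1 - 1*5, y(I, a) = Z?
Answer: 256/5 ≈ 51.200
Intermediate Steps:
Z = 12 (Z = 6 + 6 = 12)
y(I, a) = 12
t(j) = -6 (t(j) = -1 - 5 = -6)
v(r) = -12 + r (v(r) = r - 1*12 = r - 12 = -12 + r)
B(A, U) = 26/5 (B(A, U) = 7/5 - (-6 - 13)/5 = 7/5 - ⅕*(-19) = 7/5 + 19/5 = 26/5)
B(z, 24) - v(-3 - 1*31) = 26/5 - (-12 + (-3 - 1*31)) = 26/5 - (-12 + (-3 - 31)) = 26/5 - (-12 - 34) = 26/5 - 1*(-46) = 26/5 + 46 = 256/5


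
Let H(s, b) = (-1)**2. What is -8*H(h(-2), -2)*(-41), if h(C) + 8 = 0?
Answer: 328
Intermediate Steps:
h(C) = -8 (h(C) = -8 + 0 = -8)
H(s, b) = 1
-8*H(h(-2), -2)*(-41) = -8*1*(-41) = -8*(-41) = 328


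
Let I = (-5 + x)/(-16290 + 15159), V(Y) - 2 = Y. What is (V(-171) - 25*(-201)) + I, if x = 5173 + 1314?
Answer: 5485654/1131 ≈ 4850.3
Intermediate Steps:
V(Y) = 2 + Y
x = 6487
I = -6482/1131 (I = (-5 + 6487)/(-16290 + 15159) = 6482/(-1131) = 6482*(-1/1131) = -6482/1131 ≈ -5.7312)
(V(-171) - 25*(-201)) + I = ((2 - 171) - 25*(-201)) - 6482/1131 = (-169 + 5025) - 6482/1131 = 4856 - 6482/1131 = 5485654/1131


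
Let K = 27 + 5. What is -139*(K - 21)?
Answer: -1529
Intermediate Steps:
K = 32
-139*(K - 21) = -139*(32 - 21) = -139*11 = -1529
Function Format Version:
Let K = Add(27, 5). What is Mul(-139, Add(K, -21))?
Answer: -1529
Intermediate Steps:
K = 32
Mul(-139, Add(K, -21)) = Mul(-139, Add(32, -21)) = Mul(-139, 11) = -1529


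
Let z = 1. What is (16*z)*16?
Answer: 256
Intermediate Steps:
(16*z)*16 = (16*1)*16 = 16*16 = 256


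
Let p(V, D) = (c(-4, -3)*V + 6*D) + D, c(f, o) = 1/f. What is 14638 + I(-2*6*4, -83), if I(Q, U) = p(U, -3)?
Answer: 58551/4 ≈ 14638.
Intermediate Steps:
p(V, D) = 7*D - V/4 (p(V, D) = (V/(-4) + 6*D) + D = (-V/4 + 6*D) + D = (6*D - V/4) + D = 7*D - V/4)
I(Q, U) = -21 - U/4 (I(Q, U) = 7*(-3) - U/4 = -21 - U/4)
14638 + I(-2*6*4, -83) = 14638 + (-21 - 1/4*(-83)) = 14638 + (-21 + 83/4) = 14638 - 1/4 = 58551/4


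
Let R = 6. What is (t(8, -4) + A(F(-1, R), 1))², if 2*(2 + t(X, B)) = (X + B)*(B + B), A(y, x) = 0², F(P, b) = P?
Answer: 324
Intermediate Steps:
A(y, x) = 0
t(X, B) = -2 + B*(B + X) (t(X, B) = -2 + ((X + B)*(B + B))/2 = -2 + ((B + X)*(2*B))/2 = -2 + (2*B*(B + X))/2 = -2 + B*(B + X))
(t(8, -4) + A(F(-1, R), 1))² = ((-2 + (-4)² - 4*8) + 0)² = ((-2 + 16 - 32) + 0)² = (-18 + 0)² = (-18)² = 324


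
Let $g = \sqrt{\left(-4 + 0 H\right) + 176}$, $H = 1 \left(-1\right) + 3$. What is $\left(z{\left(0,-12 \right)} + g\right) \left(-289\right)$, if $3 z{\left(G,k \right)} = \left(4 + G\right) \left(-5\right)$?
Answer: $\frac{5780}{3} - 578 \sqrt{43} \approx -1863.5$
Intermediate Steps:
$H = 2$ ($H = -1 + 3 = 2$)
$z{\left(G,k \right)} = - \frac{20}{3} - \frac{5 G}{3}$ ($z{\left(G,k \right)} = \frac{\left(4 + G\right) \left(-5\right)}{3} = \frac{-20 - 5 G}{3} = - \frac{20}{3} - \frac{5 G}{3}$)
$g = 2 \sqrt{43}$ ($g = \sqrt{\left(-4 + 0 \cdot 2\right) + 176} = \sqrt{\left(-4 + 0\right) + 176} = \sqrt{-4 + 176} = \sqrt{172} = 2 \sqrt{43} \approx 13.115$)
$\left(z{\left(0,-12 \right)} + g\right) \left(-289\right) = \left(\left(- \frac{20}{3} - 0\right) + 2 \sqrt{43}\right) \left(-289\right) = \left(\left(- \frac{20}{3} + 0\right) + 2 \sqrt{43}\right) \left(-289\right) = \left(- \frac{20}{3} + 2 \sqrt{43}\right) \left(-289\right) = \frac{5780}{3} - 578 \sqrt{43}$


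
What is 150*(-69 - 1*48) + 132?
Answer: -17418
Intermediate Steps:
150*(-69 - 1*48) + 132 = 150*(-69 - 48) + 132 = 150*(-117) + 132 = -17550 + 132 = -17418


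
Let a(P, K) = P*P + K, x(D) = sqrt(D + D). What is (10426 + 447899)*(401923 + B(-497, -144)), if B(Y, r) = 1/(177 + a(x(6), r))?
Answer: 184211369160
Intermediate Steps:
x(D) = sqrt(2)*sqrt(D) (x(D) = sqrt(2*D) = sqrt(2)*sqrt(D))
a(P, K) = K + P**2 (a(P, K) = P**2 + K = K + P**2)
B(Y, r) = 1/(189 + r) (B(Y, r) = 1/(177 + (r + (sqrt(2)*sqrt(6))**2)) = 1/(177 + (r + (2*sqrt(3))**2)) = 1/(177 + (r + 12)) = 1/(177 + (12 + r)) = 1/(189 + r))
(10426 + 447899)*(401923 + B(-497, -144)) = (10426 + 447899)*(401923 + 1/(189 - 144)) = 458325*(401923 + 1/45) = 458325*(18086536/45) = 184211369160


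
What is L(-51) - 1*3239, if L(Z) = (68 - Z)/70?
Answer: -32373/10 ≈ -3237.3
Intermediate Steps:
L(Z) = 34/35 - Z/70 (L(Z) = (68 - Z)*(1/70) = 34/35 - Z/70)
L(-51) - 1*3239 = (34/35 - 1/70*(-51)) - 1*3239 = (34/35 + 51/70) - 3239 = 17/10 - 3239 = -32373/10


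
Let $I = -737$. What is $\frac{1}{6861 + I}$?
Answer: $\frac{1}{6124} \approx 0.00016329$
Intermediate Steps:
$\frac{1}{6861 + I} = \frac{1}{6861 - 737} = \frac{1}{6124}$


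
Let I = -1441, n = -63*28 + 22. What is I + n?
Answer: -3183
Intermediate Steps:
n = -1742 (n = -1764 + 22 = -1742)
I + n = -1441 - 1742 = -3183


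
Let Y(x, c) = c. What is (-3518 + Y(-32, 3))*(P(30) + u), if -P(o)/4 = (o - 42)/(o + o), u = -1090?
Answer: 3828538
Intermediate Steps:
P(o) = -2*(-42 + o)/o (P(o) = -4*(o - 42)/(o + o) = -4*(-42 + o)/(2*o) = -4*(-42 + o)*1/(2*o) = -2*(-42 + o)/o)
(-3518 + Y(-32, 3))*(P(30) + u) = (-3518 + 3)*((-2 + 84/30) - 1090) = -3515*((-2 + 84*(1/30)) - 1090) = -3515*((-2 + 14/5) - 1090) = -3515*(4/5 - 1090) = -3515*(-5446/5) = 3828538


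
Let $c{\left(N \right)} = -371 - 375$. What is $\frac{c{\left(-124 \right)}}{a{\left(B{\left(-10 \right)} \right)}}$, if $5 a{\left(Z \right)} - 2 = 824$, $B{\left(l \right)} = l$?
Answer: $- \frac{1865}{413} \approx -4.5157$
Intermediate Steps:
$a{\left(Z \right)} = \frac{826}{5}$ ($a{\left(Z \right)} = \frac{2}{5} + \frac{1}{5} \cdot 824 = \frac{2}{5} + \frac{824}{5} = \frac{826}{5}$)
$c{\left(N \right)} = -746$
$\frac{c{\left(-124 \right)}}{a{\left(B{\left(-10 \right)} \right)}} = - \frac{746}{\frac{826}{5}} = \left(-746\right) \frac{5}{826} = - \frac{1865}{413}$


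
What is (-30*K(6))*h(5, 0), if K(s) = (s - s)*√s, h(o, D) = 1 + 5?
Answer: 0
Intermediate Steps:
h(o, D) = 6
K(s) = 0 (K(s) = 0*√s = 0)
(-30*K(6))*h(5, 0) = -30*0*6 = 0*6 = 0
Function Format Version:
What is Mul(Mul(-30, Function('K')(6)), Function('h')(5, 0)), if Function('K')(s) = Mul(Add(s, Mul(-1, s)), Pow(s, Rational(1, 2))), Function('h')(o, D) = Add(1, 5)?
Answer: 0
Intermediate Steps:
Function('h')(o, D) = 6
Function('K')(s) = 0 (Function('K')(s) = Mul(0, Pow(s, Rational(1, 2))) = 0)
Mul(Mul(-30, Function('K')(6)), Function('h')(5, 0)) = Mul(Mul(-30, 0), 6) = Mul(0, 6) = 0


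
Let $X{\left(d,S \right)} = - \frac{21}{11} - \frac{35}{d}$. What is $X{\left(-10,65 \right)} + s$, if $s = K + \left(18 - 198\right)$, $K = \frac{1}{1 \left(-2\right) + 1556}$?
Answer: $- \frac{1524857}{8547} \approx -178.41$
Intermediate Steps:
$K = \frac{1}{1554}$ ($K = \frac{1}{-2 + 1556} = \frac{1}{1554} \approx 0.0006435$)
$X{\left(d,S \right)} = - \frac{21}{11} - \frac{35}{d}$ ($X{\left(d,S \right)} = \left(-21\right) \frac{1}{11} - \frac{35}{d} = - \frac{21}{11} - \frac{35}{d}$)
$s = - \frac{279719}{1554}$ ($s = \frac{1}{1554} + \left(18 - 198\right) = \frac{1}{1554} - 180 = - \frac{279719}{1554} \approx -180.0$)
$X{\left(-10,65 \right)} + s = \left(- \frac{21}{11} - \frac{35}{-10}\right) - \frac{279719}{1554} = \left(- \frac{21}{11} - - \frac{7}{2}\right) - \frac{279719}{1554} = \left(- \frac{21}{11} + \frac{7}{2}\right) - \frac{279719}{1554} = \frac{35}{22} - \frac{279719}{1554} = - \frac{1524857}{8547}$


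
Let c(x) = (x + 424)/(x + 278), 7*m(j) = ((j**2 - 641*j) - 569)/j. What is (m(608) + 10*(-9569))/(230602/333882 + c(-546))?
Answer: -4555415440536831/54548588080 ≈ -83511.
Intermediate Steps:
m(j) = (-569 + j**2 - 641*j)/(7*j) (m(j) = (((j**2 - 641*j) - 569)/j)/7 = ((-569 + j**2 - 641*j)/j)/7 = (-569 + j**2 - 641*j)/(7*j))
c(x) = (424 + x)/(278 + x)
(m(608) + 10*(-9569))/(230602/333882 + c(-546)) = ((1/7)*(-569 + 608*(-641 + 608))/608 + 10*(-9569))/(230602/333882 + (424 - 546)/(278 - 546)) = ((1/7)*(1/608)*(-569 + 608*(-33)) - 95690)/(230602*(1/333882) - 122/(-268)) = ((1/7)*(1/608)*(-569 - 20064) - 95690)/(115301/166941 - 1/268*(-122)) = ((1/7)*(1/608)*(-20633) - 95690)/(115301/166941 + 61/134) = (-20633/4256 - 95690)/(25633735/22370094) = -407277273/4256*22370094/25633735 = -4555415440536831/54548588080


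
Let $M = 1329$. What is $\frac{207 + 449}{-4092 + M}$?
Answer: $- \frac{656}{2763} \approx -0.23742$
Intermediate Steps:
$\frac{207 + 449}{-4092 + M} = \frac{207 + 449}{-4092 + 1329} = \frac{656}{-2763} = 656 \left(- \frac{1}{2763}\right) = - \frac{656}{2763}$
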